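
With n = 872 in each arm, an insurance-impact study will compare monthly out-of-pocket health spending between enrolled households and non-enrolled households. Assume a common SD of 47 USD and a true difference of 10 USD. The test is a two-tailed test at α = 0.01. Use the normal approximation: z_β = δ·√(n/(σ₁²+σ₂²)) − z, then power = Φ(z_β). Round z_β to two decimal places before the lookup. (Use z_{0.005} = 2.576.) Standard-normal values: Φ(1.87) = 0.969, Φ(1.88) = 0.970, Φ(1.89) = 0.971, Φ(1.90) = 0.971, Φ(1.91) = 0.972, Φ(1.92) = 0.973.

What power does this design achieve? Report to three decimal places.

z_β = δ·√(n/(σ₁²+σ₂²)) − z_{α/2}
    = 10 · √(872/4418) − 2.576
    = 10 · 0.44427 − 2.576
    = 4.4427 − 2.576 = 1.8667 → 1.87
Power = Φ(1.87) = 0.969.

Power ≈ 0.969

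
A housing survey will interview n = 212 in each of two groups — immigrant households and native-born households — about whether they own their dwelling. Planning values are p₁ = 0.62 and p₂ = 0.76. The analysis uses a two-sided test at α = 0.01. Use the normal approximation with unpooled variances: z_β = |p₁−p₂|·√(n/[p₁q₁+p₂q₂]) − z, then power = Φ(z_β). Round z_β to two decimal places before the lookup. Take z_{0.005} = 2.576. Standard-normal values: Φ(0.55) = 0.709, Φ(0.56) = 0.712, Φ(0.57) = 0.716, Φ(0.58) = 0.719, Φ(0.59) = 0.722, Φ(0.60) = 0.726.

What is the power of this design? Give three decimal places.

Power ≈ 0.719

z_β = |p₁−p₂|·√(n/[p₁q₁+p₂q₂]) − z_{α/2}
    = 0.14 · √(212/0.4180) − 2.576
    = 0.14 · 22.5206 − 2.576
    = 3.1529 − 2.576 = 0.5769 → 0.58
Power = Φ(0.58) = 0.719.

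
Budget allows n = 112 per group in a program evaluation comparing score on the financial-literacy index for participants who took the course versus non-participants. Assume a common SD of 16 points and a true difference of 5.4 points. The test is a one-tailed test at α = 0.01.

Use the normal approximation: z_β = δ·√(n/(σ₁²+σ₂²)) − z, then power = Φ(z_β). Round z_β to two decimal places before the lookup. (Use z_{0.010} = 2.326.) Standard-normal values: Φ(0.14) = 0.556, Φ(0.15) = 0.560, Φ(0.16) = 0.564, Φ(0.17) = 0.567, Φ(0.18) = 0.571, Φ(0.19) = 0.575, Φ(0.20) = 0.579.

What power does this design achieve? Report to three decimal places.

Power ≈ 0.579

z_β = δ·√(n/(σ₁²+σ₂²)) − z_α
    = 5.4 · √(112/512) − 2.326
    = 5.4 · 0.46771 − 2.326
    = 2.5256 − 2.326 = 0.1996 → 0.20
Power = Φ(0.20) = 0.579.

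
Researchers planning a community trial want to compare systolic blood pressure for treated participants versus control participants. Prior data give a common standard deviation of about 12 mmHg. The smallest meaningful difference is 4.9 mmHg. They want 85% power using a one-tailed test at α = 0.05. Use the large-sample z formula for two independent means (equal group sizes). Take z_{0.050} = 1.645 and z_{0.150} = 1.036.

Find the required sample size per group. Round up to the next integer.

n = (z_α + z_β)² · (σ₁² + σ₂²) / δ²
  = (1.645 + 1.036)² · (2·12² = 288) / 4.9²
  = 7.1878 · 288 / 24.01
  = 86.22
Round up → n = 87 per group.

n = 87 per group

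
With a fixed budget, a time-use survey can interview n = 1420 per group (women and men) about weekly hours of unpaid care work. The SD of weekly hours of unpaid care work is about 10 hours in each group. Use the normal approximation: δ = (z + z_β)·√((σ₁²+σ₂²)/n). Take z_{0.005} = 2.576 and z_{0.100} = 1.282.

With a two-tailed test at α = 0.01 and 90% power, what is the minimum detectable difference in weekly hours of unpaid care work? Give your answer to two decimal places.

δ = (z_{α/2} + z_β) · √((σ₁²+σ₂²)/n)
  = (2.576 + 1.282) · √(200/1420)
  = 3.858 · √0.14085
  = 3.858 · 0.3753
  = 1.4479

Minimum detectable difference ≈ 1.45 hours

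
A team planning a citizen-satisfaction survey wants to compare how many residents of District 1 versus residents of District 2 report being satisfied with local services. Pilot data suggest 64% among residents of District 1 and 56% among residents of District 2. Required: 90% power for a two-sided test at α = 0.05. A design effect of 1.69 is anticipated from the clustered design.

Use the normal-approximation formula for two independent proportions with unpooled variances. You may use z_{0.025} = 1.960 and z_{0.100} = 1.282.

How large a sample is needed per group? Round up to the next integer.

n = (z_{α/2} + z_β)² · [p₁(1−p₁) + p₂(1−p₂)] / (p₁ − p₂)²
  = (1.960 + 1.282)² · (0.64·0.36 + 0.56·0.44) / (0.08)²
  = (3.242)² · (0.2304 + 0.2464) / 0.0064
  = 10.5106 · 0.4768 / 0.0064
  = 783.04
Design effect: 1.69 × 783.04 = 1323.33.
Round up → n = 1324 per group.

n = 1324 per group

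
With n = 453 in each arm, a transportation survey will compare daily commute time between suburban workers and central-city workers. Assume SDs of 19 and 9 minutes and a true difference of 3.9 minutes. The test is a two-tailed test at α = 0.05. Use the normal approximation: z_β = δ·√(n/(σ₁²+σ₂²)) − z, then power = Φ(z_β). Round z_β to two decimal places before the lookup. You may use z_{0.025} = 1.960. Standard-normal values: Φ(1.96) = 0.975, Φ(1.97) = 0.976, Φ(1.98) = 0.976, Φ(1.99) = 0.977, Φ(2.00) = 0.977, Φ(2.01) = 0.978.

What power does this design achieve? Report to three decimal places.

Power ≈ 0.977

z_β = δ·√(n/(σ₁²+σ₂²)) − z_{α/2}
    = 3.9 · √(453/442) − 1.960
    = 3.9 · 1.01237 − 1.960
    = 3.9482 − 1.960 = 1.9882 → 1.99
Power = Φ(1.99) = 0.977.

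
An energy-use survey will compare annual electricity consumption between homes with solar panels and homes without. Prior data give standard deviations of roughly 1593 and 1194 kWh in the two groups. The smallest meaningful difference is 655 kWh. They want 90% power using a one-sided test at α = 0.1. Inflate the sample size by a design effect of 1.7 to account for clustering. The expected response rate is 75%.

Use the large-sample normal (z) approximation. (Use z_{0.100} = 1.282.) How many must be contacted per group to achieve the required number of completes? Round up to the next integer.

n = (z_α + z_β)² · (σ₁² + σ₂²) / δ²
  = (1.282 + 1.282)² · (1593² + 1194² = 3963285) / 655²
  = 6.5741 · 3963285 / 429025
  = 60.73
Design effect: 1.7 × 60.73 = 103.24.
Adjust for 75% response: 103.24 / 0.75 = 137.66.
Round up → n = 138 per group.

n = 138 per group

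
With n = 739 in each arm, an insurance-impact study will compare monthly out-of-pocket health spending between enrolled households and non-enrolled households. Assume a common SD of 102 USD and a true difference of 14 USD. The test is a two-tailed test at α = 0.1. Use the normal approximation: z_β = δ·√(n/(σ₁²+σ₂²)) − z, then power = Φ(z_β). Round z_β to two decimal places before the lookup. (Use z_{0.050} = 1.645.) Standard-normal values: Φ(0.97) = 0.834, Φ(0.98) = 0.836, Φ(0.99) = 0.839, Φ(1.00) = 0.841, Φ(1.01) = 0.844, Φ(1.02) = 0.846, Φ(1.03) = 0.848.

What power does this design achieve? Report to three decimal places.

z_β = δ·√(n/(σ₁²+σ₂²)) − z_{α/2}
    = 14 · √(739/20808) − 1.645
    = 14 · 0.18845 − 1.645
    = 2.6384 − 1.645 = 0.9934 → 0.99
Power = Φ(0.99) = 0.839.

Power ≈ 0.839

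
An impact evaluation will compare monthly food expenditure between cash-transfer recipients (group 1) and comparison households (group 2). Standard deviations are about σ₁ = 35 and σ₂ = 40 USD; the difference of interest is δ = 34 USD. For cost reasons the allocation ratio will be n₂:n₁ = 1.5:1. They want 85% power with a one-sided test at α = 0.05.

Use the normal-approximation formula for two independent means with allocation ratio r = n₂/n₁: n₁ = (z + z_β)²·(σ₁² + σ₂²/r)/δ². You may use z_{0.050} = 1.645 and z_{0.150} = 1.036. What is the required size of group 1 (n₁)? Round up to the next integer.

n₁ = 15

n₁ = (z_α + z_β)² · (σ₁² + σ₂²/r) / δ²
   = (1.645 + 1.036)² · (35² + 40²/1.5) / 34²
   = 7.1878 · (1225 + 1066.7) / 1156
   = 7.1878 · 2291.7 / 1156
   = 14.25
Round up → n₁ = 15; n₂ = r·n₁ = 1.5 × 15 = 23.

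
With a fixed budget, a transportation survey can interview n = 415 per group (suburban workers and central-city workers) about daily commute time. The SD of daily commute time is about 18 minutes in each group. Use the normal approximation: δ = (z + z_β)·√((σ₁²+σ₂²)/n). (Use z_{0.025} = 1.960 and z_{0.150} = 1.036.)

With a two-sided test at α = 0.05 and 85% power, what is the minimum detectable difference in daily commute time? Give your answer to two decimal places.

δ = (z_{α/2} + z_β) · √((σ₁²+σ₂²)/n)
  = (1.960 + 1.036) · √(648/415)
  = 2.996 · √1.5614
  = 2.996 · 1.2496
  = 3.7437

Minimum detectable difference ≈ 3.74 minutes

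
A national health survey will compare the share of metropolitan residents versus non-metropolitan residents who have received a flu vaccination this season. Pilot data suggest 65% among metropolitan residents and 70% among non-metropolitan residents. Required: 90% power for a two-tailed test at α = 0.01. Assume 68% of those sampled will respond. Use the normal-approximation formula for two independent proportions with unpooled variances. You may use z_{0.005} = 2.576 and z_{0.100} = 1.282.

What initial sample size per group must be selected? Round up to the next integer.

n = (z_{α/2} + z_β)² · [p₁(1−p₁) + p₂(1−p₂)] / (p₁ − p₂)²
  = (2.576 + 1.282)² · (0.65·0.35 + 0.70·0.30) / (-0.05)²
  = (3.858)² · (0.2275 + 0.2100) / 0.0025
  = 14.8842 · 0.4375 / 0.0025
  = 2604.73
Adjust for 68% response: 2604.73 / 0.68 = 3830.48.
Round up → n = 3831 per group.

n = 3831 per group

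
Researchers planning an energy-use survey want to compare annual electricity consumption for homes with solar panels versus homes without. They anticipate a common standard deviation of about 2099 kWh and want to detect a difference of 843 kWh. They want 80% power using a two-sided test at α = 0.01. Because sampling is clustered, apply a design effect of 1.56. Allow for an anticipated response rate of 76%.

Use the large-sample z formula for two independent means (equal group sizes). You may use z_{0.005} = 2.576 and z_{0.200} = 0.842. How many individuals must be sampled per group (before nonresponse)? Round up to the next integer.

n = 298 per group

n = (z_{α/2} + z_β)² · (σ₁² + σ₂²) / δ²
  = (2.576 + 0.842)² · (2·2099² = 8811602) / 843²
  = 11.6827 · 8811602 / 710649
  = 144.86
Design effect: 1.56 × 144.86 = 225.98.
Adjust for 76% response: 225.98 / 0.76 = 297.34.
Round up → n = 298 per group.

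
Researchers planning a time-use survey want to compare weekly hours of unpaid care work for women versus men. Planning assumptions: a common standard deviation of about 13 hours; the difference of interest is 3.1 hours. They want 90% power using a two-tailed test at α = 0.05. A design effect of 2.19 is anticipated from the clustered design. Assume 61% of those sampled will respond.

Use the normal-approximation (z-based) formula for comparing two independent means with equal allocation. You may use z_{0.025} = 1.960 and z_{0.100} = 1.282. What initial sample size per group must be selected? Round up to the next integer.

n = 1328 per group

n = (z_{α/2} + z_β)² · (σ₁² + σ₂²) / δ²
  = (1.960 + 1.282)² · (2·13² = 338) / 3.1²
  = 10.5106 · 338 / 9.61
  = 369.67
Design effect: 2.19 × 369.67 = 809.59.
Adjust for 61% response: 809.59 / 0.61 = 1327.19.
Round up → n = 1328 per group.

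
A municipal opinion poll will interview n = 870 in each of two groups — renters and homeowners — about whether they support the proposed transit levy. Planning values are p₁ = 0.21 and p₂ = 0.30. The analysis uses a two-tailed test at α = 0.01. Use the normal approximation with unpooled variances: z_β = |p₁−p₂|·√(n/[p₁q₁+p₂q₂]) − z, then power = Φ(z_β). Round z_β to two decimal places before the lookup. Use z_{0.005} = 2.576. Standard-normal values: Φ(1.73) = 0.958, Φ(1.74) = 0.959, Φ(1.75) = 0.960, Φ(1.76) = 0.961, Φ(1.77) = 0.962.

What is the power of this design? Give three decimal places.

Power ≈ 0.960

z_β = |p₁−p₂|·√(n/[p₁q₁+p₂q₂]) − z_{α/2}
    = 0.09 · √(870/0.3759) − 2.576
    = 0.09 · 48.1087 − 2.576
    = 4.3298 − 2.576 = 1.7538 → 1.75
Power = Φ(1.75) = 0.960.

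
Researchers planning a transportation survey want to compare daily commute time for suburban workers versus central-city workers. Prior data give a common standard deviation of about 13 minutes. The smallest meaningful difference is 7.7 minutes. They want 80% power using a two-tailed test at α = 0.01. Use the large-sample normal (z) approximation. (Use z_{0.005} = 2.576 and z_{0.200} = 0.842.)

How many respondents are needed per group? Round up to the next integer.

n = (z_{α/2} + z_β)² · (σ₁² + σ₂²) / δ²
  = (2.576 + 0.842)² · (2·13² = 338) / 7.7²
  = 11.6827 · 338 / 59.29
  = 66.60
Round up → n = 67 per group.

n = 67 per group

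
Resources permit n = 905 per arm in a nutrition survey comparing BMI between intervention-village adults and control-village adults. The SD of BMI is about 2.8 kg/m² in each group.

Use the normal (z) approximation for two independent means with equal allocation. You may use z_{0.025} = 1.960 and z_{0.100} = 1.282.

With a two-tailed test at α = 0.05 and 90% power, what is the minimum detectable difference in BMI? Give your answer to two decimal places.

δ = (z_{α/2} + z_β) · √((σ₁²+σ₂²)/n)
  = (1.960 + 1.282) · √(15.68/905)
  = 3.242 · √0.01733
  = 3.242 · 0.1316
  = 0.4267

Minimum detectable difference ≈ 0.43 kg/m²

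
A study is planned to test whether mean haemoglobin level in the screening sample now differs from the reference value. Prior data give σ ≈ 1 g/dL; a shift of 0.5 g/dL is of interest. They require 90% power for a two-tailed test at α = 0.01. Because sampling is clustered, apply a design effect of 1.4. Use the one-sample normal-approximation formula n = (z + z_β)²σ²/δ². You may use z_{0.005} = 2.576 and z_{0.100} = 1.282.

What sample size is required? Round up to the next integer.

n = 84

n = (z_{α/2} + z_β)² · σ² / δ²
  = (2.576 + 1.282)² · 1² / 0.5²
  = 14.8842 · 1 / 0.25
  = 59.54
Design effect: 1.4 × 59.54 = 83.35.
Round up → n = 84.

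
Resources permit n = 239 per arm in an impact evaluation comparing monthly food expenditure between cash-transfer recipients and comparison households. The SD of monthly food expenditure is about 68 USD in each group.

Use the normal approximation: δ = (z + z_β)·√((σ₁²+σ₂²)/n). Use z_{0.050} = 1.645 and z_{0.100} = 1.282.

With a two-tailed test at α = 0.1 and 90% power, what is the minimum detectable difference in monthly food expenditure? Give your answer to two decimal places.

Minimum detectable difference ≈ 18.21 USD

δ = (z_{α/2} + z_β) · √((σ₁²+σ₂²)/n)
  = (1.645 + 1.282) · √(9248/239)
  = 2.927 · √38.6946
  = 2.927 · 6.2205
  = 18.2074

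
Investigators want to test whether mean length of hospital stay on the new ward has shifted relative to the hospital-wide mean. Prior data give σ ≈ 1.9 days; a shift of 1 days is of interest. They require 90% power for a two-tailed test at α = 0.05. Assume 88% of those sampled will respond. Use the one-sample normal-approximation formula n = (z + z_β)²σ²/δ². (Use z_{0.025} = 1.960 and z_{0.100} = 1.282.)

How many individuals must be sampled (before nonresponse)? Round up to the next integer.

n = 44

n = (z_{α/2} + z_β)² · σ² / δ²
  = (1.960 + 1.282)² · 1.9² / 1²
  = 10.5106 · 3.61 / 1
  = 37.94
Adjust for 88% response: 37.94 / 0.88 = 43.12.
Round up → n = 44.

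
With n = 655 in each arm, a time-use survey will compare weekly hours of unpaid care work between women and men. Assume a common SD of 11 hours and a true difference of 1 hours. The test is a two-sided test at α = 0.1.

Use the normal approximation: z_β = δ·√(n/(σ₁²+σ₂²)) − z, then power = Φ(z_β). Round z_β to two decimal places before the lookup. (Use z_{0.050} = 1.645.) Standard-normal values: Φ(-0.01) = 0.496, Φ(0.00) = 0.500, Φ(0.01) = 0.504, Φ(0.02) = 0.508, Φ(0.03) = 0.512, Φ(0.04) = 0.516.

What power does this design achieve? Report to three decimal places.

z_β = δ·√(n/(σ₁²+σ₂²)) − z_{α/2}
    = 1 · √(655/242) − 1.645
    = 1 · 1.64518 − 1.645
    = 1.6452 − 1.645 = 0.0002 → 0.00
Power = Φ(0.00) = 0.500.

Power ≈ 0.500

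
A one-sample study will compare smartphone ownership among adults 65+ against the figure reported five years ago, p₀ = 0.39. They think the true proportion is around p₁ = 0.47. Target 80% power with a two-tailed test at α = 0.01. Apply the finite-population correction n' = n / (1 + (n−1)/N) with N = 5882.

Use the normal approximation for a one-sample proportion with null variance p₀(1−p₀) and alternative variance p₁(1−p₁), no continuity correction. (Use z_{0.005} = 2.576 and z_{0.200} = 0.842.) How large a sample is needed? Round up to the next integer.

n = 409

n = [z_{α/2}·√(p₀q₀) + z_β·√(p₁q₁)]² / (p₁ − p₀)²
  = [2.576·√(0.39·0.61) + 0.842·√(0.47·0.53)]² / (0.08)²
  = [2.576·0.4877 + 0.842·0.4991]² / 0.0064
  = [1.6767]² / 0.0064
  = 439.26
Finite-population correction (N = 5882): 439.26 / (1 + (439.26 − 1)/5882) = 408.80.
Round up → n = 409.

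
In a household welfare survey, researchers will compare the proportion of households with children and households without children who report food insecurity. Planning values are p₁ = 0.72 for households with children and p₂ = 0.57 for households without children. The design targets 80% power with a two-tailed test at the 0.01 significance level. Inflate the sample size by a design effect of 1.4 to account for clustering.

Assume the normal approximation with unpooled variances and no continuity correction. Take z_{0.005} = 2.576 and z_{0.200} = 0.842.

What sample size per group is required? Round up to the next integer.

n = 325 per group

n = (z_{α/2} + z_β)² · [p₁(1−p₁) + p₂(1−p₂)] / (p₁ − p₂)²
  = (2.576 + 0.842)² · (0.72·0.28 + 0.57·0.43) / (0.15)²
  = (3.418)² · (0.2016 + 0.2451) / 0.0225
  = 11.6827 · 0.4467 / 0.0225
  = 231.94
Design effect: 1.4 × 231.94 = 324.72.
Round up → n = 325 per group.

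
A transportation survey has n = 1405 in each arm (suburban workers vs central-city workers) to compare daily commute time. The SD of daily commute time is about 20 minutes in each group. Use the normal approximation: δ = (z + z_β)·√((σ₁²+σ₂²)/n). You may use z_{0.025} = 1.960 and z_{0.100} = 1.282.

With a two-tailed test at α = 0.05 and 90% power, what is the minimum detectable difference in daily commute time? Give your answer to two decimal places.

Minimum detectable difference ≈ 2.45 minutes

δ = (z_{α/2} + z_β) · √((σ₁²+σ₂²)/n)
  = (1.960 + 1.282) · √(800/1405)
  = 3.242 · √0.5694
  = 3.242 · 0.7546
  = 2.4464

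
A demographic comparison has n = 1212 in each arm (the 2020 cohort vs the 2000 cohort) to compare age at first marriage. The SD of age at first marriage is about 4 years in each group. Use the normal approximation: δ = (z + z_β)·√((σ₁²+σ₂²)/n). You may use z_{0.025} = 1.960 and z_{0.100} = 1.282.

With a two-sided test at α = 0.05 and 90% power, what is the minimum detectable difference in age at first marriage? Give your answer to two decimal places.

δ = (z_{α/2} + z_β) · √((σ₁²+σ₂²)/n)
  = (1.960 + 1.282) · √(32/1212)
  = 3.242 · √0.0264
  = 3.242 · 0.1625
  = 0.5268

Minimum detectable difference ≈ 0.53 years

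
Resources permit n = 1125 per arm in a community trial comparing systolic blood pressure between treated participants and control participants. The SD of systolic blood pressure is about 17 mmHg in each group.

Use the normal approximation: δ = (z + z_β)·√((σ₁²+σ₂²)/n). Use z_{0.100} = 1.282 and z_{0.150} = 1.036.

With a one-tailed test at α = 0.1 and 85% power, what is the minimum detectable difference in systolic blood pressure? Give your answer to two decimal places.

δ = (z_α + z_β) · √((σ₁²+σ₂²)/n)
  = (1.282 + 1.036) · √(578/1125)
  = 2.318 · √0.51378
  = 2.318 · 0.7168
  = 1.6615

Minimum detectable difference ≈ 1.66 mmHg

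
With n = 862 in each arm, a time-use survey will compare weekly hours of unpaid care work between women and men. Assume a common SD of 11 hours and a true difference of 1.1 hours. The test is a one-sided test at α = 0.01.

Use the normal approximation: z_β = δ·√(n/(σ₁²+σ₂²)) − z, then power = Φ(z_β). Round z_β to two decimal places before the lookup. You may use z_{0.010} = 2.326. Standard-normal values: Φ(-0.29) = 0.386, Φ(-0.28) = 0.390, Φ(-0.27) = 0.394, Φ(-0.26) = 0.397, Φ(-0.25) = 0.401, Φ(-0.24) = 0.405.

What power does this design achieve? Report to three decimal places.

Power ≈ 0.401

z_β = δ·√(n/(σ₁²+σ₂²)) − z_α
    = 1.1 · √(862/242) − 2.326
    = 1.1 · 1.88732 − 2.326
    = 2.0761 − 2.326 = -0.2499 → -0.25
Power = Φ(-0.25) = 0.401.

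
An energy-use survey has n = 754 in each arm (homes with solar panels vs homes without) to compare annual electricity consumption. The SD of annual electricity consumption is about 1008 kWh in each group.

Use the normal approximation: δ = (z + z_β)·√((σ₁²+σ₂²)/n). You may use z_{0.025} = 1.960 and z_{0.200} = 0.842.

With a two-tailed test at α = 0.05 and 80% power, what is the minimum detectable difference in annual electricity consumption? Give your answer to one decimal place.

Minimum detectable difference ≈ 145.5 kWh

δ = (z_{α/2} + z_β) · √((σ₁²+σ₂²)/n)
  = (1.960 + 0.842) · √(2032128/754)
  = 2.802 · √2695.1
  = 2.802 · 51.9146
  = 145.4648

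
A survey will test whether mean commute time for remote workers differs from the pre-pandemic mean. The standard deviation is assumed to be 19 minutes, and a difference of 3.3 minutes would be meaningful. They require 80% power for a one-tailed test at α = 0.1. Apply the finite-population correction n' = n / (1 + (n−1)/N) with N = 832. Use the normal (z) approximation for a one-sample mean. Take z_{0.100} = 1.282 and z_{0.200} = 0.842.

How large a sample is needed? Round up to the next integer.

n = (z_α + z_β)² · σ² / δ²
  = (1.282 + 0.842)² · 19² / 3.3²
  = 4.5114 · 361 / 10.89
  = 149.55
Finite-population correction (N = 832): 149.55 / (1 + (149.55 − 1)/832) = 126.89.
Round up → n = 127.

n = 127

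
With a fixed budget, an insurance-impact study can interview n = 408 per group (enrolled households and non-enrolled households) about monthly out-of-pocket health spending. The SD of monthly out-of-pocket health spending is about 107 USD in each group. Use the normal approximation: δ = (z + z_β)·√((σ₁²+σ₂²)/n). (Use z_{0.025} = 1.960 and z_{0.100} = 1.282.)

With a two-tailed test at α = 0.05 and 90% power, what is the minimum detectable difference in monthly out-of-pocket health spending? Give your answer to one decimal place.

Minimum detectable difference ≈ 24.3 USD

δ = (z_{α/2} + z_β) · √((σ₁²+σ₂²)/n)
  = (1.960 + 1.282) · √(22898/408)
  = 3.242 · √56.1225
  = 3.242 · 7.4915
  = 24.2874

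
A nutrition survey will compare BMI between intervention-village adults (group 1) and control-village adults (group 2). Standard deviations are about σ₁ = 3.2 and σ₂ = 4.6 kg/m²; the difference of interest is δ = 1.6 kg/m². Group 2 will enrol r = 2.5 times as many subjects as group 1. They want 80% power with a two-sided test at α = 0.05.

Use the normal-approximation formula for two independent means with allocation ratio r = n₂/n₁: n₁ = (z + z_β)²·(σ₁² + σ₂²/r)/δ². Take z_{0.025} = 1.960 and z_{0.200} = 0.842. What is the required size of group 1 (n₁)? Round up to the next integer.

n₁ = 58

n₁ = (z_{α/2} + z_β)² · (σ₁² + σ₂²/r) / δ²
   = (1.960 + 0.842)² · (3.2² + 4.6²/2.5) / 1.6²
   = 7.8512 · (10.24 + 8.464) / 2.56
   = 7.8512 · 18.704 / 2.56
   = 57.36
Round up → n₁ = 58; n₂ = r·n₁ = 2.5 × 58 = 145.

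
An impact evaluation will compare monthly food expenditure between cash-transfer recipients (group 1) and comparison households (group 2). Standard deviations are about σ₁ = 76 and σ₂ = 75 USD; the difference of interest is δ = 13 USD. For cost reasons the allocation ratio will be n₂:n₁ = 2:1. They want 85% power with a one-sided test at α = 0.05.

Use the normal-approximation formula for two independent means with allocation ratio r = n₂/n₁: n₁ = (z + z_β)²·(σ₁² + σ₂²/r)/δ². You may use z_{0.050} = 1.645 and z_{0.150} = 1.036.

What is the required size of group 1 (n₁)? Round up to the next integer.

n₁ = (z_α + z_β)² · (σ₁² + σ₂²/r) / δ²
   = (1.645 + 1.036)² · (76² + 75²/2) / 13²
   = 7.1878 · (5776 + 2812.5) / 169
   = 7.1878 · 8588.5 / 169
   = 365.28
Round up → n₁ = 366; n₂ = r·n₁ = 2 × 366 = 732.

n₁ = 366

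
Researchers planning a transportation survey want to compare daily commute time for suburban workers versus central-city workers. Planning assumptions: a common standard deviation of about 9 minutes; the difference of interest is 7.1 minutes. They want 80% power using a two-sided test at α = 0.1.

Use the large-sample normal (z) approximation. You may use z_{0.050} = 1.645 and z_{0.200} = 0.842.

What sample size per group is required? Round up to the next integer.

n = (z_{α/2} + z_β)² · (σ₁² + σ₂²) / δ²
  = (1.645 + 0.842)² · (2·9² = 162) / 7.1²
  = 6.1852 · 162 / 50.41
  = 19.88
Round up → n = 20 per group.

n = 20 per group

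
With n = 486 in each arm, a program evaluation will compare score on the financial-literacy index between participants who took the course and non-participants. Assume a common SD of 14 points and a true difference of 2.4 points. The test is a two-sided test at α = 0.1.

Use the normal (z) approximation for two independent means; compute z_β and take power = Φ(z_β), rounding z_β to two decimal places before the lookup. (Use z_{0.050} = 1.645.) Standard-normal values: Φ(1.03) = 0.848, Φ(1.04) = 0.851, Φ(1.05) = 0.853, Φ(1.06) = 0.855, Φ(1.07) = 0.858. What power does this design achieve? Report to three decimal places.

Power ≈ 0.848

z_β = δ·√(n/(σ₁²+σ₂²)) − z_{α/2}
    = 2.4 · √(486/392) − 1.645
    = 2.4 · 1.11346 − 1.645
    = 2.6723 − 1.645 = 1.0273 → 1.03
Power = Φ(1.03) = 0.848.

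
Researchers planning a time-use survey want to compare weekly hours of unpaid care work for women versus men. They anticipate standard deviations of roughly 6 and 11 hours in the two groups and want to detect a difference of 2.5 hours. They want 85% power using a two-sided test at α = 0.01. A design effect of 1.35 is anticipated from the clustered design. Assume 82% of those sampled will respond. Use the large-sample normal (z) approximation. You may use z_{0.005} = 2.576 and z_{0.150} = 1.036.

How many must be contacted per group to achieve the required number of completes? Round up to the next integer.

n = (z_{α/2} + z_β)² · (σ₁² + σ₂²) / δ²
  = (2.576 + 1.036)² · (6² + 11² = 157) / 2.5²
  = 13.0465 · 157 / 6.25
  = 327.73
Design effect: 1.35 × 327.73 = 442.43.
Adjust for 82% response: 442.43 / 0.82 = 539.55.
Round up → n = 540 per group.

n = 540 per group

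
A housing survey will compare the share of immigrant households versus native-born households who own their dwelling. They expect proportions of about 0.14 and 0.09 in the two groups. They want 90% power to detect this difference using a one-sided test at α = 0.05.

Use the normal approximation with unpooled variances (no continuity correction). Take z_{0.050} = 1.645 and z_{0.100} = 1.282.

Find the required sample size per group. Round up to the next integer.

n = 694 per group

n = (z_α + z_β)² · [p₁(1−p₁) + p₂(1−p₂)] / (p₁ − p₂)²
  = (1.645 + 1.282)² · (0.14·0.86 + 0.09·0.91) / (0.05)²
  = (2.927)² · (0.1204 + 0.0819) / 0.0025
  = 8.5673 · 0.2023 / 0.0025
  = 693.27
Round up → n = 694 per group.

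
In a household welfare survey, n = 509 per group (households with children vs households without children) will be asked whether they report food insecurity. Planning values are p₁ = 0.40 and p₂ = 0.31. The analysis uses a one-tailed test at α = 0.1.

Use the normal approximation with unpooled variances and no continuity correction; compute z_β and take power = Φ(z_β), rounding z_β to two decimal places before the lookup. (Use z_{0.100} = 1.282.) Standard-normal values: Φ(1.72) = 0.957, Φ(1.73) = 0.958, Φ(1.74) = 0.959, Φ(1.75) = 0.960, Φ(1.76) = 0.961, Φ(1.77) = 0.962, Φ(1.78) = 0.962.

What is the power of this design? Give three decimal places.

z_β = |p₁−p₂|·√(n/[p₁q₁+p₂q₂]) − z_α
    = 0.09 · √(509/0.4539) − 1.282
    = 0.09 · 33.4872 − 1.282
    = 3.0138 − 1.282 = 1.7318 → 1.73
Power = Φ(1.73) = 0.958.

Power ≈ 0.958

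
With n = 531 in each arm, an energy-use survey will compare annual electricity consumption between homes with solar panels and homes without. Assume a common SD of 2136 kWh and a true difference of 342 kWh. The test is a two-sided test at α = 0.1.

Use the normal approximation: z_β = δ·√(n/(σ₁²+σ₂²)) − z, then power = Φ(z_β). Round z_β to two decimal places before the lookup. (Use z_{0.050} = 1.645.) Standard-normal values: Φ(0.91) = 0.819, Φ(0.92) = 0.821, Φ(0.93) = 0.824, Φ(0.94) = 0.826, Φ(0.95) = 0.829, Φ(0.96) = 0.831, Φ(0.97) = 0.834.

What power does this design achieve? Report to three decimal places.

z_β = δ·√(n/(σ₁²+σ₂²)) − z_{α/2}
    = 342 · √(531/9124992) − 1.645
    = 342 · 0.00763 − 1.645
    = 2.6089 − 1.645 = 0.9639 → 0.96
Power = Φ(0.96) = 0.831.

Power ≈ 0.831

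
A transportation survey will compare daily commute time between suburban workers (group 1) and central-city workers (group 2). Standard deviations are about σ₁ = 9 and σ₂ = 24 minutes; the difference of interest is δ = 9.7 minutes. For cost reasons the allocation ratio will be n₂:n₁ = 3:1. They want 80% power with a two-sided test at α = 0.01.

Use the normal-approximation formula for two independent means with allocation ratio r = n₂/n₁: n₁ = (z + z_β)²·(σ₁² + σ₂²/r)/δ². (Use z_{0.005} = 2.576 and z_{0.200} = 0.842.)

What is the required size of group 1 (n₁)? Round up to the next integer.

n₁ = (z_{α/2} + z_β)² · (σ₁² + σ₂²/r) / δ²
   = (2.576 + 0.842)² · (9² + 24²/3) / 9.7²
   = 11.6827 · (81 + 192) / 94.09
   = 11.6827 · 273 / 94.09
   = 33.90
Round up → n₁ = 34; n₂ = r·n₁ = 3 × 34 = 102.

n₁ = 34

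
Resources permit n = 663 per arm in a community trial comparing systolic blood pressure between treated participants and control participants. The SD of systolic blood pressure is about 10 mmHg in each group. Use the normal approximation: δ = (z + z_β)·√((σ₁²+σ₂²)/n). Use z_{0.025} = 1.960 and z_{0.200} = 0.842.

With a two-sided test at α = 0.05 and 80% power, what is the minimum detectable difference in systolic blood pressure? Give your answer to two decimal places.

δ = (z_{α/2} + z_β) · √((σ₁²+σ₂²)/n)
  = (1.960 + 0.842) · √(200/663)
  = 2.802 · √0.30166
  = 2.802 · 0.5492
  = 1.5390

Minimum detectable difference ≈ 1.54 mmHg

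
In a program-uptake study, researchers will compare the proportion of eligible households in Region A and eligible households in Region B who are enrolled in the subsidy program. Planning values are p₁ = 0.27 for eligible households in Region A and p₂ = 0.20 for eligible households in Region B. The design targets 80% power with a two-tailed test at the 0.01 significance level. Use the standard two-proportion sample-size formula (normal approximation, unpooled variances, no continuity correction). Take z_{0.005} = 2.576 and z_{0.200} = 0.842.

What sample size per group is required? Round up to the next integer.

n = (z_{α/2} + z_β)² · [p₁(1−p₁) + p₂(1−p₂)] / (p₁ − p₂)²
  = (2.576 + 0.842)² · (0.27·0.73 + 0.20·0.80) / (0.07)²
  = (3.418)² · (0.1971 + 0.1600) / 0.0049
  = 11.6827 · 0.3571 / 0.0049
  = 851.41
Round up → n = 852 per group.

n = 852 per group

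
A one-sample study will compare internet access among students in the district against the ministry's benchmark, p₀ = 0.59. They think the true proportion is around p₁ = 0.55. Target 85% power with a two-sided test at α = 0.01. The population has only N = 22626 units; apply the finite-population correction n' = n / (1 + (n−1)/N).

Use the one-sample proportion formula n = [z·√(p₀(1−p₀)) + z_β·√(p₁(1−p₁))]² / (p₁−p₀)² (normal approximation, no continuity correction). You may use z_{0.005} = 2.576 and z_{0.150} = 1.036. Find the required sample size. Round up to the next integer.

n = [z_{α/2}·√(p₀q₀) + z_β·√(p₁q₁)]² / (p₁ − p₀)²
  = [2.576·√(0.59·0.41) + 1.036·√(0.55·0.45)]² / (-0.04)²
  = [2.576·0.4918 + 1.036·0.4975]² / 0.0016
  = [1.7824]² / 0.0016
  = 1985.52
Finite-population correction (N = 22626): 1985.52 / (1 + (1985.52 − 1)/22626) = 1825.41.
Round up → n = 1826.

n = 1826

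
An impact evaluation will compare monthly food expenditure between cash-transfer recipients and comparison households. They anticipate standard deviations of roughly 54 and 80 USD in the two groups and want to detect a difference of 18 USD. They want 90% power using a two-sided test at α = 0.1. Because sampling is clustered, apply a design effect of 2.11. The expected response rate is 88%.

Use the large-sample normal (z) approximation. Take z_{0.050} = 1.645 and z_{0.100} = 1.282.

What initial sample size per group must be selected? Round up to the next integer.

n = 591 per group

n = (z_{α/2} + z_β)² · (σ₁² + σ₂²) / δ²
  = (1.645 + 1.282)² · (54² + 80² = 9316) / 18²
  = 8.5673 · 9316 / 324
  = 246.34
Design effect: 2.11 × 246.34 = 519.77.
Adjust for 88% response: 519.77 / 0.88 = 590.65.
Round up → n = 591 per group.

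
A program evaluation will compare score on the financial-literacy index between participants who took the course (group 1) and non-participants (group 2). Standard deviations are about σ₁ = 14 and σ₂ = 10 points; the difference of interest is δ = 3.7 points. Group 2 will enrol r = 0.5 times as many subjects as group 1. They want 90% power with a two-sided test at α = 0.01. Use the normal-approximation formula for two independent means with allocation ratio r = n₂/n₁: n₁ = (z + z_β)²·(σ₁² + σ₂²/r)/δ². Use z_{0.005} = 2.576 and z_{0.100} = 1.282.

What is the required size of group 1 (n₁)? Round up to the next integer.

n₁ = (z_{α/2} + z_β)² · (σ₁² + σ₂²/r) / δ²
   = (2.576 + 1.282)² · (14² + 10²/0.5) / 3.7²
   = 14.8842 · (196 + 200) / 13.69
   = 14.8842 · 396 / 13.69
   = 430.54
Round up → n₁ = 431; n₂ = r·n₁ = 0.5 × 431 = 216.

n₁ = 431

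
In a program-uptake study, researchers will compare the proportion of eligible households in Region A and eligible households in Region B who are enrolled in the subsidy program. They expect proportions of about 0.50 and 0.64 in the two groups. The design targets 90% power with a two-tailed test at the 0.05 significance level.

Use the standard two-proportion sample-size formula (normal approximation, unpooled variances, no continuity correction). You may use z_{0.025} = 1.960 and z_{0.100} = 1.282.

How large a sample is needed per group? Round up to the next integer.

n = (z_{α/2} + z_β)² · [p₁(1−p₁) + p₂(1−p₂)] / (p₁ − p₂)²
  = (1.960 + 1.282)² · (0.50·0.50 + 0.64·0.36) / (-0.14)²
  = (3.242)² · (0.2500 + 0.2304) / 0.0196
  = 10.5106 · 0.4804 / 0.0196
  = 257.62
Round up → n = 258 per group.

n = 258 per group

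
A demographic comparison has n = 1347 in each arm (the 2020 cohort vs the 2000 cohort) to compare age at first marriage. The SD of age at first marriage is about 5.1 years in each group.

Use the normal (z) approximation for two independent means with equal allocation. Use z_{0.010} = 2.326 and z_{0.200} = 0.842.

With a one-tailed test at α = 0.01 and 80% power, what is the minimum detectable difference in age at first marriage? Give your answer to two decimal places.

δ = (z_α + z_β) · √((σ₁²+σ₂²)/n)
  = (2.326 + 0.842) · √(52.02/1347)
  = 3.168 · √0.03862
  = 3.168 · 0.1965
  = 0.6226

Minimum detectable difference ≈ 0.62 years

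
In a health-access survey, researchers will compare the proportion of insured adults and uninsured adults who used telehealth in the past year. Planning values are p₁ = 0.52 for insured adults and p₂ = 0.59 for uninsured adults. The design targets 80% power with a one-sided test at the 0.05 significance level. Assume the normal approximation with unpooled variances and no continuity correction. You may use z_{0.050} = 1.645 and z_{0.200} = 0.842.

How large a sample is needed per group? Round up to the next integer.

n = (z_α + z_β)² · [p₁(1−p₁) + p₂(1−p₂)] / (p₁ − p₂)²
  = (1.645 + 0.842)² · (0.52·0.48 + 0.59·0.41) / (-0.07)²
  = (2.487)² · (0.2496 + 0.2419) / 0.0049
  = 6.1852 · 0.4915 / 0.0049
  = 620.41
Round up → n = 621 per group.

n = 621 per group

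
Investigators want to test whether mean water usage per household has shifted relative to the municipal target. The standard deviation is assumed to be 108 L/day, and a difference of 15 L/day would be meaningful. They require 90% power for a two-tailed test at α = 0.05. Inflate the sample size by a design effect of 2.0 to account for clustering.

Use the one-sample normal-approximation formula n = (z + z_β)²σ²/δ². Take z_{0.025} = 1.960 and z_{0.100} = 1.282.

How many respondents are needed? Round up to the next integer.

n = (z_{α/2} + z_β)² · σ² / δ²
  = (1.960 + 1.282)² · 108² / 15²
  = 10.5106 · 11664 / 225
  = 544.87
Design effect: 2.0 × 544.87 = 1089.74.
Round up → n = 1090.

n = 1090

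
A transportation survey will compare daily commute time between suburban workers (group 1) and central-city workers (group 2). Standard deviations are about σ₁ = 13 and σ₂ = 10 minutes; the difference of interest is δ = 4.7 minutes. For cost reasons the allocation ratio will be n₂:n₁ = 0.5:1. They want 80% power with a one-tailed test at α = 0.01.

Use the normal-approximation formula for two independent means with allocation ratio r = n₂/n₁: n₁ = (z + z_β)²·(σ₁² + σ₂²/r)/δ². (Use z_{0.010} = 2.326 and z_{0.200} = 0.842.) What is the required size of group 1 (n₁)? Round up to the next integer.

n₁ = (z_α + z_β)² · (σ₁² + σ₂²/r) / δ²
   = (2.326 + 0.842)² · (13² + 10²/0.5) / 4.7²
   = 10.0362 · (169 + 200) / 22.09
   = 10.0362 · 369 / 22.09
   = 167.65
Round up → n₁ = 168; n₂ = r·n₁ = 0.5 × 168 = 84.

n₁ = 168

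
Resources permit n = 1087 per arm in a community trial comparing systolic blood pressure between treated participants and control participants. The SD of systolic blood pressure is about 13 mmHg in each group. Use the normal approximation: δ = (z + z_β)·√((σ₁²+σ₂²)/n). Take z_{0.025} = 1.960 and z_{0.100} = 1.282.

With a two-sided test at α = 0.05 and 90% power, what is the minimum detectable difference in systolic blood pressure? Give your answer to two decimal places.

Minimum detectable difference ≈ 1.81 mmHg

δ = (z_{α/2} + z_β) · √((σ₁²+σ₂²)/n)
  = (1.960 + 1.282) · √(338/1087)
  = 3.242 · √0.31095
  = 3.242 · 0.5576
  = 1.8078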